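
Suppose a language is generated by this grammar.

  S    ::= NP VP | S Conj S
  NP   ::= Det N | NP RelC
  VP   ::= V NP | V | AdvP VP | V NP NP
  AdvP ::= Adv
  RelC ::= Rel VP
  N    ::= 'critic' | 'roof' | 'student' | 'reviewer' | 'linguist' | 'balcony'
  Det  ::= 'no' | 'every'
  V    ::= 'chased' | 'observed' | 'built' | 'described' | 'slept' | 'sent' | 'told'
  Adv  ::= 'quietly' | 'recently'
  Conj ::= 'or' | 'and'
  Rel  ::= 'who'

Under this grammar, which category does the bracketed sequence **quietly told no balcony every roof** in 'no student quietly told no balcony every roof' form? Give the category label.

VP

[S [NP [Det no] [N student]] [VP [AdvP [Adv quietly]] [VP [V told] [NP [Det no] [N balcony]] [NP [Det every] [N roof]]]]]
The span 'quietly told no balcony every roof' is the VP node built by VP → AdvP VP.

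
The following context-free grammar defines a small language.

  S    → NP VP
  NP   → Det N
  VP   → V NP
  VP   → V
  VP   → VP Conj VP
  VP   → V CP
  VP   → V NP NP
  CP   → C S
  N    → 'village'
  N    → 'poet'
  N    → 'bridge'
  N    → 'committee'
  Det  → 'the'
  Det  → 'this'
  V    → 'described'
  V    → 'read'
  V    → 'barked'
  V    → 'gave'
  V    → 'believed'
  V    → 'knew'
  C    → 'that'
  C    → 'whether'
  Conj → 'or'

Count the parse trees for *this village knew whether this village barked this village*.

[S [NP [Det this] [N village]] [VP [V knew] [CP [C whether] [S [NP [Det this] [N village]] [VP [V barked] [NP [Det this] [N village]]]]]]]
No rule offers an alternative attachment or grouping for any span, so this is the only derivation.

1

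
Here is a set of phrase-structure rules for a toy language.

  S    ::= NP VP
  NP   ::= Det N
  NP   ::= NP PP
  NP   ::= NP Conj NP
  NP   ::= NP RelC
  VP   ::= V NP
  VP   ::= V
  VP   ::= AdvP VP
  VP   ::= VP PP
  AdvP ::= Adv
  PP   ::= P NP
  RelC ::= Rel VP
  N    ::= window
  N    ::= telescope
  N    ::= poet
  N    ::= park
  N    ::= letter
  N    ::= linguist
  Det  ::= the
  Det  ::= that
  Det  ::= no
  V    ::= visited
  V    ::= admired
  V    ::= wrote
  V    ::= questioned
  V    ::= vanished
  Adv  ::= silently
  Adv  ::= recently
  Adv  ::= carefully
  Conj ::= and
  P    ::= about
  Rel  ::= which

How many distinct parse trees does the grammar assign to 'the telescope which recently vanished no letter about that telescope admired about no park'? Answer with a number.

Two of the 4 distinct bracketings:
[S [NP [NP [NP [Det the] [N telescope]] [RelC [Rel which] [VP [AdvP [Adv recently]] [VP [V vanished] [NP [Det no] [N letter]]]]]] [PP [P about] [NP [Det that] [N telescope]]]] [VP [VP [V admired]] [PP [P about] [NP [Det no] [N park]]]]]
[S [NP [NP [Det the] [N telescope]] [RelC [Rel which] [VP [AdvP [Adv recently]] [VP [V vanished] [NP [NP [Det no] [N letter]] [PP [P about] [NP [Det that] [N telescope]]]]]]]] [VP [VP [V admired]] [PP [P about] [NP [Det no] [N park]]]]]
The trees differ in how a recursive rule is bracketed over the same span.

4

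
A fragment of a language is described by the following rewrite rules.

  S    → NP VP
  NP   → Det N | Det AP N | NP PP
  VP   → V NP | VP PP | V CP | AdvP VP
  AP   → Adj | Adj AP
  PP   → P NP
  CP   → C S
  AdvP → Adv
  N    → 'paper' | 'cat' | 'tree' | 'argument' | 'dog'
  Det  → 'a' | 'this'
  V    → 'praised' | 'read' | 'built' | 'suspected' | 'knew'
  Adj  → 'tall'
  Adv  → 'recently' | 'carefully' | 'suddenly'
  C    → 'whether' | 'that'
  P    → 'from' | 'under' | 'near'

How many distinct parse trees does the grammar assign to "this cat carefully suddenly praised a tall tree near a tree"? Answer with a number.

4

Two of the 4 distinct bracketings:
[S [NP [Det this] [N cat]] [VP [VP [AdvP [Adv carefully]] [VP [AdvP [Adv suddenly]] [VP [V praised] [NP [Det a] [AP [Adj tall]] [N tree]]]]] [PP [P near] [NP [Det a] [N tree]]]]]
[S [NP [Det this] [N cat]] [VP [AdvP [Adv carefully]] [VP [VP [AdvP [Adv suddenly]] [VP [V praised] [NP [Det a] [AP [Adj tall]] [N tree]]]] [PP [P near] [NP [Det a] [N tree]]]]]]
The trees differ in how a recursive rule is bracketed over the same span.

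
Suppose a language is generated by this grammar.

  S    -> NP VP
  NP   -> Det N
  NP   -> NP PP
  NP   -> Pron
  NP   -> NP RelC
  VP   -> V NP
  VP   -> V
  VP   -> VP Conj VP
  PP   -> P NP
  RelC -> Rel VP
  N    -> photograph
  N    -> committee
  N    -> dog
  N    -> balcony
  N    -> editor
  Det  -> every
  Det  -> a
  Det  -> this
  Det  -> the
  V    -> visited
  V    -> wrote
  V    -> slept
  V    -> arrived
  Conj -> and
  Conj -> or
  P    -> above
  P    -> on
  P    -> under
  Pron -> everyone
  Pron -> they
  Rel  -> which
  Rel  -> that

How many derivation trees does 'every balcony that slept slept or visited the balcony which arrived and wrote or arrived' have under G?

9

Two of the 9 distinct bracketings:
[S [NP [NP [Det every] [N balcony]] [RelC [Rel that] [VP [V slept]]]] [VP [VP [V slept]] [Conj or] [VP [V visited] [NP [NP [Det the] [N balcony]] [RelC [Rel which] [VP [VP [V arrived]] [Conj and] [VP [VP [V wrote]] [Conj or] [VP [V arrived]]]]]]]]]
[S [NP [NP [Det every] [N balcony]] [RelC [Rel that] [VP [V slept]]]] [VP [VP [V slept]] [Conj or] [VP [V visited] [NP [NP [Det the] [N balcony]] [RelC [Rel which] [VP [VP [VP [V arrived]] [Conj and] [VP [V wrote]]] [Conj or] [VP [V arrived]]]]]]]]
The trees differ in how a recursive rule is bracketed over the same span.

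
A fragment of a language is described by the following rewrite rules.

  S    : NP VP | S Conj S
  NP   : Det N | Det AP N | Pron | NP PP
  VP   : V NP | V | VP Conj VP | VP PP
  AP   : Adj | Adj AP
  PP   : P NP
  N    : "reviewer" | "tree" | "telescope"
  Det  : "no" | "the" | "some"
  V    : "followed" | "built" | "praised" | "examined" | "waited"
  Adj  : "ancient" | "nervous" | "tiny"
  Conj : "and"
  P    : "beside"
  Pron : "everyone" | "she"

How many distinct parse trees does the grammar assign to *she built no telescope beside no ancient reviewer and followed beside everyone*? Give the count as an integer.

4

Two of the 4 distinct bracketings:
[S [NP [Pron she]] [VP [VP [V built] [NP [NP [Det no] [N telescope]] [PP [P beside] [NP [Det no] [AP [Adj ancient]] [N reviewer]]]]] [Conj and] [VP [VP [V followed]] [PP [P beside] [NP [Pron everyone]]]]]]
[S [NP [Pron she]] [VP [VP [VP [V built] [NP [Det no] [N telescope]]] [PP [P beside] [NP [Det no] [AP [Adj ancient]] [N reviewer]]]] [Conj and] [VP [VP [V followed]] [PP [P beside] [NP [Pron everyone]]]]]]
The difference turns on whether NP → NP PP is used at the relevant span, versus an alternative expansion of NP.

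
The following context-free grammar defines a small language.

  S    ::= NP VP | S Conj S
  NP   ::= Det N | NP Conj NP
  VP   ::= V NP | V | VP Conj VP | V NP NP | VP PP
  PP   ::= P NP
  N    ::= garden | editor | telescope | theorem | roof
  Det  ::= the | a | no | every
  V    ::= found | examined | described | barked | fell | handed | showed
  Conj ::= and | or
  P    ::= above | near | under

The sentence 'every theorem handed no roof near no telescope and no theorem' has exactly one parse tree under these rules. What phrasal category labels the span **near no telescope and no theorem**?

PP

[S [NP [Det every] [N theorem]] [VP [VP [V handed] [NP [Det no] [N roof]]] [PP [P near] [NP [NP [Det no] [N telescope]] [Conj and] [NP [Det no] [N theorem]]]]]]
The span 'near no telescope and no theorem' is the PP node built by PP → P NP.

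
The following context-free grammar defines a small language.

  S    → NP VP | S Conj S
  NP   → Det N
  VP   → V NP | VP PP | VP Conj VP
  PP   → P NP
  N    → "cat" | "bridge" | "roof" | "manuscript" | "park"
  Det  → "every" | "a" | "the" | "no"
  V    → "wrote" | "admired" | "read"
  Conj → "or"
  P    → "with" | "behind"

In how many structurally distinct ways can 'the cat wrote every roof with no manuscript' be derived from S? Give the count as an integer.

1

[S [NP [Det the] [N cat]] [VP [VP [V wrote] [NP [Det every] [N roof]]] [PP [P with] [NP [Det no] [N manuscript]]]]]
No rule offers an alternative attachment or grouping for any span, so this is the only derivation.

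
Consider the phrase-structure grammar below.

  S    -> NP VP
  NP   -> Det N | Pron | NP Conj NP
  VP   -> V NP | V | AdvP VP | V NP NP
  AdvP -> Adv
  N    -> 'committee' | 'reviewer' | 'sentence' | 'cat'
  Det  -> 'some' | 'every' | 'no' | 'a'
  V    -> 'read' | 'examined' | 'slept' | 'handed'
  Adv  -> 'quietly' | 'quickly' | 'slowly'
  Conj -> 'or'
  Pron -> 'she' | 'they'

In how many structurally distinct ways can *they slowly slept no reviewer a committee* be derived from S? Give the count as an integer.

[S [NP [Pron they]] [VP [AdvP [Adv slowly]] [VP [V slept] [NP [Det no] [N reviewer]] [NP [Det a] [N committee]]]]]
No rule offers an alternative attachment or grouping for any span, so this is the only derivation.

1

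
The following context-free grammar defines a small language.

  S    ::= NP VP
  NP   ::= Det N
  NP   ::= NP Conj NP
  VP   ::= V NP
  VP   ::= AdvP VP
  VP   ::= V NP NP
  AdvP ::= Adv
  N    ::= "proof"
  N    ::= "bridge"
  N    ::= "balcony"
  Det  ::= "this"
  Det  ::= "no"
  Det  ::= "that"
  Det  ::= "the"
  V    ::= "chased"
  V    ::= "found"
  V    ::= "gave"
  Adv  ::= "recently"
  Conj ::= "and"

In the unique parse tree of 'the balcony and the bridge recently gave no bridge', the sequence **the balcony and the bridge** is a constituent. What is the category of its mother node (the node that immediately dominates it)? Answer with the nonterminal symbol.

[S [NP [NP [Det the] [N balcony]] [Conj and] [NP [Det the] [N bridge]]] [VP [AdvP [Adv recently]] [VP [V gave] [NP [Det no] [N bridge]]]]]
The span 'the balcony and the bridge' is the NP node built by NP → NP Conj NP.
Its mother is the S built by S → NP VP.

S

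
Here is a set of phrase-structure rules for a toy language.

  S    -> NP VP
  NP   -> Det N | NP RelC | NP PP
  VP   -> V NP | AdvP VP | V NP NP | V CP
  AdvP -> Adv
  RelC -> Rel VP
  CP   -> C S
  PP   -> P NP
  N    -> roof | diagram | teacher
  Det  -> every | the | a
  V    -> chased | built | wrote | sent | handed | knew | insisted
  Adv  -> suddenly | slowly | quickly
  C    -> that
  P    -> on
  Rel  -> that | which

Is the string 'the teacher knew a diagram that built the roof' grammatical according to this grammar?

S
  NP
    Det: the
    N: teacher
  VP
    V: knew
    NP
      NP
        Det: a
        N: diagram
      RelC
        Rel: that
        VP
          V: built
          NP
            Det: the
            N: roof
Each bracket corresponds to one application of a listed rule, so the string is derivable from S.

Grammatical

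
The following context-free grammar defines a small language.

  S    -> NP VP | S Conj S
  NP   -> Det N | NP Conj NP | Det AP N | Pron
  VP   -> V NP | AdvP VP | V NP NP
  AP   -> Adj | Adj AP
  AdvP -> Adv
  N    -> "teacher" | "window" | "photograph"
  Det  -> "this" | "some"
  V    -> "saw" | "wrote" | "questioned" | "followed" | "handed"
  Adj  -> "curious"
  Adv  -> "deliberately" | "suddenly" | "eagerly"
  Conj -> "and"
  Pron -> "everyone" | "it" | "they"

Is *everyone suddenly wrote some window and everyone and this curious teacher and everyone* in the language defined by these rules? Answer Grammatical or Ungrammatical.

Grammatical

[S [NP [Pron everyone]] [VP [AdvP [Adv suddenly]] [VP [V wrote] [NP [NP [Det some] [N window]] [Conj and] [NP [NP [Pron everyone]] [Conj and] [NP [NP [Det this] [AP [Adj curious]] [N teacher]] [Conj and] [NP [Pron everyone]]]]]]]]
Every word is introduced by a lexical rule and the phrasal rules combine the resulting categories into a single S.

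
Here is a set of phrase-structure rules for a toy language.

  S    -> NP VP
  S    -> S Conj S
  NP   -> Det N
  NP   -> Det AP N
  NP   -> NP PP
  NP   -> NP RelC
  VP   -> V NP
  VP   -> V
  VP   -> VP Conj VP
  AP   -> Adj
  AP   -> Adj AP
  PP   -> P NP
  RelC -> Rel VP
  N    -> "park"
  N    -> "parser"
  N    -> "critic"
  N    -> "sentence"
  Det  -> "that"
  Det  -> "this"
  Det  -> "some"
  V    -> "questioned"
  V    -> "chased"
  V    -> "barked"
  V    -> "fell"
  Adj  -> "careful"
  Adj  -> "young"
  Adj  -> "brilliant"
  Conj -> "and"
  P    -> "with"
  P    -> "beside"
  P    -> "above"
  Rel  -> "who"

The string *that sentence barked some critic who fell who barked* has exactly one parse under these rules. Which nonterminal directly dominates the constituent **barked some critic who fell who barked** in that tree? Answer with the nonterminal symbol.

S

S
  NP
    Det: that
    N: sentence
  VP
    V: barked
    NP
      NP
        NP
          Det: some
          N: critic
        RelC
          Rel: who
          VP
            V: fell
      RelC
        Rel: who
        VP
          V: barked
The span 'barked some critic who fell who barked' is the VP node built by VP → V NP.
Its mother is the S built by S → NP VP.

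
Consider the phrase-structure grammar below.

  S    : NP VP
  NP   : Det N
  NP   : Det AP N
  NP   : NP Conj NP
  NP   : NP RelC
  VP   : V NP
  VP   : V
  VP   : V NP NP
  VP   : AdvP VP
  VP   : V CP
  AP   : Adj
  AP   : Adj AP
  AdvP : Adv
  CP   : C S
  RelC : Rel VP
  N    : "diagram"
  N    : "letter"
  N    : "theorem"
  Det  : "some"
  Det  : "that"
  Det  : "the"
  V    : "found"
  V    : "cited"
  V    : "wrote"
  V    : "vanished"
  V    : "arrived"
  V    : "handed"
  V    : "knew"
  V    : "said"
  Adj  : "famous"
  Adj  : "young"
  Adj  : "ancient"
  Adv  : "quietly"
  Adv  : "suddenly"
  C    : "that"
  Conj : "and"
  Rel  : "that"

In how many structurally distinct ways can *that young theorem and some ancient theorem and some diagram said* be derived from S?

2

The two bracketings:
[S [NP [NP [Det that] [AP [Adj young]] [N theorem]] [Conj and] [NP [NP [Det some] [AP [Adj ancient]] [N theorem]] [Conj and] [NP [Det some] [N diagram]]]] [VP [V said]]]
[S [NP [NP [NP [Det that] [AP [Adj young]] [N theorem]] [Conj and] [NP [Det some] [AP [Adj ancient]] [N theorem]]] [Conj and] [NP [Det some] [N diagram]]] [VP [V said]]]
The trees differ in how a recursive rule is bracketed over the same span.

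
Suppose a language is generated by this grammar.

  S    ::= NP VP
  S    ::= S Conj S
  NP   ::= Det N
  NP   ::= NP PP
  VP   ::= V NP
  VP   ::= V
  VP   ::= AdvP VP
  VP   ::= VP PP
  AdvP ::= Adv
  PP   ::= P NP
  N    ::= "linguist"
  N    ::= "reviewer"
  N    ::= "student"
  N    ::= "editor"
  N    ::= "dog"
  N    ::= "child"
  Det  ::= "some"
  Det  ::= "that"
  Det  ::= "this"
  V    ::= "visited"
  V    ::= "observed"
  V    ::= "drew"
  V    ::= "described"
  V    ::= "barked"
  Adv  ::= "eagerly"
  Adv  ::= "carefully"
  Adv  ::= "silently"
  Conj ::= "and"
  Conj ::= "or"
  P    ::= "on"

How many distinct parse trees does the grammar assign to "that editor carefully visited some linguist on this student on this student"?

Two of the 9 distinct bracketings:
[S [NP [Det that] [N editor]] [VP [AdvP [Adv carefully]] [VP [V visited] [NP [NP [Det some] [N linguist]] [PP [P on] [NP [NP [Det this] [N student]] [PP [P on] [NP [Det this] [N student]]]]]]]]]
[S [NP [Det that] [N editor]] [VP [AdvP [Adv carefully]] [VP [V visited] [NP [NP [NP [Det some] [N linguist]] [PP [P on] [NP [Det this] [N student]]]] [PP [P on] [NP [Det this] [N student]]]]]]]
The trees differ in how a recursive rule is bracketed over the same span.

9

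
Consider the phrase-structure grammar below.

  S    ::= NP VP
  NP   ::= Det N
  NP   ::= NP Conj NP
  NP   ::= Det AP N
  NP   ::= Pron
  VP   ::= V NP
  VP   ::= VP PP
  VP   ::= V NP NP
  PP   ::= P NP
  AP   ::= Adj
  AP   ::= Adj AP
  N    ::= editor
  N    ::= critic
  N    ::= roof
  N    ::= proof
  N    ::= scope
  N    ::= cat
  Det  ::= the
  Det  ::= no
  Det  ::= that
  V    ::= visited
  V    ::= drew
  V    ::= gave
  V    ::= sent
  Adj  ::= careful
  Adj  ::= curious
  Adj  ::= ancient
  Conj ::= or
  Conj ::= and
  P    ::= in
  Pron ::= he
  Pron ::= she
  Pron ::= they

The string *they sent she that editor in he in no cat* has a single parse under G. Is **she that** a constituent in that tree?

No

[S [NP [Pron they]] [VP [VP [VP [V sent] [NP [Pron she]] [NP [Det that] [N editor]]] [PP [P in] [NP [Pron he]]]] [PP [P in] [NP [Det no] [N cat]]]]]
The smallest constituent containing 'she that' is the VP spanning 'sent she that editor'; no single node in the tree dominates exactly the given words.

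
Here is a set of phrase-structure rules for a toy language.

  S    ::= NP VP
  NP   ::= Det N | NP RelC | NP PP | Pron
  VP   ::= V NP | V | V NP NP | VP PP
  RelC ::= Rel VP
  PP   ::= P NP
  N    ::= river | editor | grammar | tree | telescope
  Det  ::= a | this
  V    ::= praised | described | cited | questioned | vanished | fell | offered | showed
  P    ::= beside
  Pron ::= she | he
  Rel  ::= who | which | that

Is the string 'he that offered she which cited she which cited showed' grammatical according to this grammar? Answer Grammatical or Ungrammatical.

Grammatical

S
  NP
    NP
      Pron: he
    RelC
      Rel: that
      VP
        V: offered
        NP
          NP
            Pron: she
          RelC
            Rel: which
            VP
              V: cited
              NP
                NP
                  Pron: she
                RelC
                  Rel: which
                  VP
                    V: cited
  VP
    V: showed
The bracketing above is licensed at every node by one of the given productions, with S at the root.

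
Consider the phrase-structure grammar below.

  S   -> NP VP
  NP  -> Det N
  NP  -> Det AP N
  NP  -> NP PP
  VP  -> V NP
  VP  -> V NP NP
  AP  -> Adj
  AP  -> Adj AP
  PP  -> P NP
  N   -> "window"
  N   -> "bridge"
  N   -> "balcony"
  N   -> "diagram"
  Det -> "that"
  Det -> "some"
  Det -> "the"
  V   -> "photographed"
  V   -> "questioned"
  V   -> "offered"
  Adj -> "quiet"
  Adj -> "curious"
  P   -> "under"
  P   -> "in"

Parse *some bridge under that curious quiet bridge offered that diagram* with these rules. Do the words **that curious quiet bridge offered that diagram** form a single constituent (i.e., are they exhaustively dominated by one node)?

No

[S [NP [NP [Det some] [N bridge]] [PP [P under] [NP [Det that] [AP [Adj curious] [AP [Adj quiet]]] [N bridge]]]] [VP [V offered] [NP [Det that] [N diagram]]]]
The smallest constituent containing 'that curious quiet bridge offered that diagram' is the S spanning 'some bridge under that curious quiet bridge offered that diagram'; no single node in the tree dominates exactly the given words.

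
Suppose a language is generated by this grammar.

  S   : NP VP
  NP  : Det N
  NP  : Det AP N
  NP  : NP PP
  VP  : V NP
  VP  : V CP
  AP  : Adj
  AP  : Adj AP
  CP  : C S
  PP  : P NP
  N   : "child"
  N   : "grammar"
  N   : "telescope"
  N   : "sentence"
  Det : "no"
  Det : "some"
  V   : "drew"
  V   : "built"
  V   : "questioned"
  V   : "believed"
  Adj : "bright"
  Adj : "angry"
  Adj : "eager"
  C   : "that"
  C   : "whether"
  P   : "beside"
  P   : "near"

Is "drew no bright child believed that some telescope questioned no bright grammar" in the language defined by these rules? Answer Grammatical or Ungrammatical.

For S → NP VP, no prefix of the string parses as an NP.

Ungrammatical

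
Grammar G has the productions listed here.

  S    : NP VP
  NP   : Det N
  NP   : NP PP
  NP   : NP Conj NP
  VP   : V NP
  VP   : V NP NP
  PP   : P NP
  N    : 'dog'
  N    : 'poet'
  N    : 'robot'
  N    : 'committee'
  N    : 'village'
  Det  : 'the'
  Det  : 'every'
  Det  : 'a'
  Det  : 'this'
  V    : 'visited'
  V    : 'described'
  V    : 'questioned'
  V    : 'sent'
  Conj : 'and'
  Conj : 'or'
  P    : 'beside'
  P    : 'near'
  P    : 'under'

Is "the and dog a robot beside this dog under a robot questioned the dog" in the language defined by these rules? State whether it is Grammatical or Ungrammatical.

Ungrammatical

A Det word can never sit immediately before a Conj word in any string this grammar generates, so the substring 'the and' rules out a derivation.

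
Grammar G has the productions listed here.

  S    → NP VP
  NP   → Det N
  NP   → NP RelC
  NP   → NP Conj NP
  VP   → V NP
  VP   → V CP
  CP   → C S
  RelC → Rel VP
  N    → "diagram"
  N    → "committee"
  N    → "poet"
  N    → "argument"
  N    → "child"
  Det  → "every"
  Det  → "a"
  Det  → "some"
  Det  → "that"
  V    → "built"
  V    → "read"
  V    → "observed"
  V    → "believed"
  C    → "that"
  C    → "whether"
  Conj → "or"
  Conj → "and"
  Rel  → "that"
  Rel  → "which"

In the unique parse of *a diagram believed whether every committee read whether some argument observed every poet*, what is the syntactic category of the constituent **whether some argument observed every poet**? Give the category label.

CP

[S [NP [Det a] [N diagram]] [VP [V believed] [CP [C whether] [S [NP [Det every] [N committee]] [VP [V read] [CP [C whether] [S [NP [Det some] [N argument]] [VP [V observed] [NP [Det every] [N poet]]]]]]]]]]
The span 'whether some argument observed every poet' is the CP node built by CP → C S.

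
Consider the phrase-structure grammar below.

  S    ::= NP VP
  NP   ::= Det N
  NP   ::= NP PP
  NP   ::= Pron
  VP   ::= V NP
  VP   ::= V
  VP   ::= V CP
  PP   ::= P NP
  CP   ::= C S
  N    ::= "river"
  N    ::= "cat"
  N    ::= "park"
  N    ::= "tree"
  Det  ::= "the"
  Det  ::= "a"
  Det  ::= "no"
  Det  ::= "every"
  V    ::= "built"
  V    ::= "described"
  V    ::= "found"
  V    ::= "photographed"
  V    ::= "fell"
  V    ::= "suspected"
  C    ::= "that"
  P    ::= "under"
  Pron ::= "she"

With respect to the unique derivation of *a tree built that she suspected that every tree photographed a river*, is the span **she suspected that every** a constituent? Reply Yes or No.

[S [NP [Det a] [N tree]] [VP [V built] [CP [C that] [S [NP [Pron she]] [VP [V suspected] [CP [C that] [S [NP [Det every] [N tree]] [VP [V photographed] [NP [Det a] [N river]]]]]]]]]]
The smallest constituent containing 'she suspected that every' is the S spanning 'she suspected that every tree photographed a river'; no single node in the tree dominates exactly the given words.

No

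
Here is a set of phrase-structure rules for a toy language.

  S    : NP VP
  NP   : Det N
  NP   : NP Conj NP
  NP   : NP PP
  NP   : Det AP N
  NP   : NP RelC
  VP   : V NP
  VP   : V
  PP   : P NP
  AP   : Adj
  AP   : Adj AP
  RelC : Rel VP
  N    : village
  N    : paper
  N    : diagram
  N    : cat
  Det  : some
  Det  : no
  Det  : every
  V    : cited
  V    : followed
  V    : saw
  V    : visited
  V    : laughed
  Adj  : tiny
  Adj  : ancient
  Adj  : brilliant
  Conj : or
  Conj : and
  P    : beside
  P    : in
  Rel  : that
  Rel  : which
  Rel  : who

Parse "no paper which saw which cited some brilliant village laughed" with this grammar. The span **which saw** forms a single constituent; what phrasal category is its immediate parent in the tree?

[S [NP [NP [NP [Det no] [N paper]] [RelC [Rel which] [VP [V saw]]]] [RelC [Rel which] [VP [V cited] [NP [Det some] [AP [Adj brilliant]] [N village]]]]] [VP [V laughed]]]
The span 'which saw' is the RelC node built by RelC → Rel VP.
Its mother is the NP built by NP → NP RelC.

NP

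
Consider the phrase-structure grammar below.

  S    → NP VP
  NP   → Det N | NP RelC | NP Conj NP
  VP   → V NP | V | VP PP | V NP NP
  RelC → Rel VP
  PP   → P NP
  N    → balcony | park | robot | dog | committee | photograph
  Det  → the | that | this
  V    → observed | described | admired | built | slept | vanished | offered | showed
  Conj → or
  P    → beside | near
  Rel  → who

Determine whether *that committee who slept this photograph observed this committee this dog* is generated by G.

S
  NP
    NP
      Det: that
      N: committee
    RelC
      Rel: who
      VP
        V: slept
        NP
          Det: this
          N: photograph
  VP
    V: observed
    NP
      Det: this
      N: committee
    NP
      Det: this
      N: dog
Every word is introduced by a lexical rule and the phrasal rules combine the resulting categories into a single S.

Grammatical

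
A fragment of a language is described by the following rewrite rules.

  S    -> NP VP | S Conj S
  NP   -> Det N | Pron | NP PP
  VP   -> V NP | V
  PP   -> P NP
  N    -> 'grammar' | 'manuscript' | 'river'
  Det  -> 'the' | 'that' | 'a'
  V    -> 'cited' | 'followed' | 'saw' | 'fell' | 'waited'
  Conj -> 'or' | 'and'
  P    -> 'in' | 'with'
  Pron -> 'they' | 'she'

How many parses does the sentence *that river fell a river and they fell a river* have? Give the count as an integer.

[S [S [NP [Det that] [N river]] [VP [V fell] [NP [Det a] [N river]]]] [Conj and] [S [NP [Pron they]] [VP [V fell] [NP [Det a] [N river]]]]]
No rule offers an alternative attachment or grouping for any span, so this is the only derivation.

1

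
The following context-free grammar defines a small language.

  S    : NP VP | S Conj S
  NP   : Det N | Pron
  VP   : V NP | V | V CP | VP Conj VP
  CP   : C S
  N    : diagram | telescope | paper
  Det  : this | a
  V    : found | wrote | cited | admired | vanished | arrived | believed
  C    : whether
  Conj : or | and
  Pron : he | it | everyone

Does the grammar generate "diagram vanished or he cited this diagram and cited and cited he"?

For S → NP VP, no prefix of the string parses as an NP. The alternative S rule S → S Conj S likewise has no satisfying split.

Ungrammatical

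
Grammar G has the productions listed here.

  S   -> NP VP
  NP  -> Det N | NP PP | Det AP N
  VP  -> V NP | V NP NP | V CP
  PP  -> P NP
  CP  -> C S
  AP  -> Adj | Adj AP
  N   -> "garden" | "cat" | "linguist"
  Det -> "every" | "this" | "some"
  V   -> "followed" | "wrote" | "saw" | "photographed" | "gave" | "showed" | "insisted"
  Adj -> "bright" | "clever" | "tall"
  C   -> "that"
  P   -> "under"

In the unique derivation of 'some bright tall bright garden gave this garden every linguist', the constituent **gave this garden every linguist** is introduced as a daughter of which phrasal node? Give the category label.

[S [NP [Det some] [AP [Adj bright] [AP [Adj tall] [AP [Adj bright]]]] [N garden]] [VP [V gave] [NP [Det this] [N garden]] [NP [Det every] [N linguist]]]]
The span 'gave this garden every linguist' is the VP node built by VP → V NP NP.
Its mother is the S built by S → NP VP.

S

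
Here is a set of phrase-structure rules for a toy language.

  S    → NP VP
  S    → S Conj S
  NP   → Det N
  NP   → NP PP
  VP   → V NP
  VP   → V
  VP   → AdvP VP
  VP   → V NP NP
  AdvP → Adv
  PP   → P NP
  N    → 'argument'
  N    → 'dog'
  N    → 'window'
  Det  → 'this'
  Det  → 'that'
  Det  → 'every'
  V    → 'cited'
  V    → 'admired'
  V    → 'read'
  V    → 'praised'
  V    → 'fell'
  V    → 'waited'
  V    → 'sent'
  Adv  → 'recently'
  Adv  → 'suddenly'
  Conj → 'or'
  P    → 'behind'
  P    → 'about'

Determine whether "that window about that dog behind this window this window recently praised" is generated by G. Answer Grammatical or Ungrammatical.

For S → NP VP, every NP-prefix leaves a non-VP remainder: after 'that window' the remainder is not a VP; after 'that window about that dog' the remainder is not a VP; after 'that window about that dog behind this window' the remainder is not a VP. The alternative S rule S → S Conj S likewise has no satisfying split.

Ungrammatical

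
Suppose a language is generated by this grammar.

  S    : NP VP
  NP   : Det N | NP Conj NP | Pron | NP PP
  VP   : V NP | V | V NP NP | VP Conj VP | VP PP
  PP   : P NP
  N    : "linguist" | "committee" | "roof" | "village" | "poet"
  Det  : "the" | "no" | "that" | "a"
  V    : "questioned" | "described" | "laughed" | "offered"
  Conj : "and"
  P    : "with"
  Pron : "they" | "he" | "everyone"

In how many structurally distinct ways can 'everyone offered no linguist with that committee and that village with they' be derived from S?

Two of the 10 distinct bracketings:
[S [NP [Pron everyone]] [VP [V offered] [NP [NP [NP [Det no] [N linguist]] [PP [P with] [NP [Det that] [N committee]]]] [Conj and] [NP [NP [Det that] [N village]] [PP [P with] [NP [Pron they]]]]]]]
[S [NP [Pron everyone]] [VP [V offered] [NP [NP [Det no] [N linguist]] [PP [P with] [NP [NP [Det that] [N committee]] [Conj and] [NP [NP [Det that] [N village]] [PP [P with] [NP [Pron they]]]]]]]]]
The trees differ in how a recursive rule is bracketed over the same span.

10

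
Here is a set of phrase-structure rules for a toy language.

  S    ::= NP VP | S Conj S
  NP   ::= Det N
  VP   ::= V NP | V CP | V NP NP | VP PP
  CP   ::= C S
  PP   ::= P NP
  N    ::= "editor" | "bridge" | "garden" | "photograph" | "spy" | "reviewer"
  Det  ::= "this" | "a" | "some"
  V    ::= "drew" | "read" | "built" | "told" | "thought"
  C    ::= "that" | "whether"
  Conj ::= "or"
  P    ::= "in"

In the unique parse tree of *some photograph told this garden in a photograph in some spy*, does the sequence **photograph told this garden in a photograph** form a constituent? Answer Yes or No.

[S [NP [Det some] [N photograph]] [VP [VP [VP [V told] [NP [Det this] [N garden]]] [PP [P in] [NP [Det a] [N photograph]]]] [PP [P in] [NP [Det some] [N spy]]]]]
The smallest constituent containing 'photograph told this garden in a photograph' is the S spanning 'some photograph told this garden in a photograph in some spy'; no single node in the tree dominates exactly the given words.

No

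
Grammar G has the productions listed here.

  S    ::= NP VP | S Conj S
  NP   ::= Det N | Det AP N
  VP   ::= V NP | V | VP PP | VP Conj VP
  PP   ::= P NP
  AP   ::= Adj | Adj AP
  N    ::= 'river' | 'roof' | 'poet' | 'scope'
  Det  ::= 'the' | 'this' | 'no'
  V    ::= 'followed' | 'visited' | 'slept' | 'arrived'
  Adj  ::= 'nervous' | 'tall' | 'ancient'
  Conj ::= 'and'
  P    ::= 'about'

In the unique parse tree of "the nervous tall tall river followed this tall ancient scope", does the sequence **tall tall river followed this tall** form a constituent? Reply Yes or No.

No

[S [NP [Det the] [AP [Adj nervous] [AP [Adj tall] [AP [Adj tall]]]] [N river]] [VP [V followed] [NP [Det this] [AP [Adj tall] [AP [Adj ancient]]] [N scope]]]]
The smallest constituent containing 'tall tall river followed this tall' is the S spanning 'the nervous tall tall river followed this tall ancient scope'; no single node in the tree dominates exactly the given words.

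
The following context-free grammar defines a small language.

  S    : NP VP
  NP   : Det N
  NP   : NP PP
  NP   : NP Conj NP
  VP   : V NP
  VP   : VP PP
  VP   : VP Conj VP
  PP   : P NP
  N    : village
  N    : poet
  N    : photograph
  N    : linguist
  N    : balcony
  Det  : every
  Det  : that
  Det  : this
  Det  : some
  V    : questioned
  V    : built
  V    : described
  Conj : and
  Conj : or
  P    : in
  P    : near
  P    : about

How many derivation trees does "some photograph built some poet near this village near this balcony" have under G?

5

Two of the 5 distinct bracketings:
[S [NP [Det some] [N photograph]] [VP [V built] [NP [NP [Det some] [N poet]] [PP [P near] [NP [NP [Det this] [N village]] [PP [P near] [NP [Det this] [N balcony]]]]]]]]
[S [NP [Det some] [N photograph]] [VP [V built] [NP [NP [NP [Det some] [N poet]] [PP [P near] [NP [Det this] [N village]]]] [PP [P near] [NP [Det this] [N balcony]]]]]]
The trees differ in how a recursive rule is bracketed over the same span.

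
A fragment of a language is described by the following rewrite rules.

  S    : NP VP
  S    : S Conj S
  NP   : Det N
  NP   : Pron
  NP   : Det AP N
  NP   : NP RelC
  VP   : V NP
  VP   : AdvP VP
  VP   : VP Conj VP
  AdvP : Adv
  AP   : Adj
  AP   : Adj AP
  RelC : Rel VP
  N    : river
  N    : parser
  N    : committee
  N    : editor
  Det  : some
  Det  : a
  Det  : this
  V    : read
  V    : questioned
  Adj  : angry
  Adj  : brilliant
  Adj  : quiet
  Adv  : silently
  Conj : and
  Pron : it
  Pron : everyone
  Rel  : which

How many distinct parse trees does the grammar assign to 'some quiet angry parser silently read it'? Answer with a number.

[S [NP [Det some] [AP [Adj quiet] [AP [Adj angry]]] [N parser]] [VP [AdvP [Adv silently]] [VP [V read] [NP [Pron it]]]]]
No rule offers an alternative attachment or grouping for any span, so this is the only derivation.

1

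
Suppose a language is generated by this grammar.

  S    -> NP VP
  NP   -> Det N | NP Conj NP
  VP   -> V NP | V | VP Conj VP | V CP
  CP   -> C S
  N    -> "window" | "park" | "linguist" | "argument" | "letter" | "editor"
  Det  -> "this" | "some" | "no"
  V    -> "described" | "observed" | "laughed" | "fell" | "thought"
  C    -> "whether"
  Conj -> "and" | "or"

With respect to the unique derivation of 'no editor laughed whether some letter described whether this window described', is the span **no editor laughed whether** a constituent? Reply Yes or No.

[S [NP [Det no] [N editor]] [VP [V laughed] [CP [C whether] [S [NP [Det some] [N letter]] [VP [V described] [CP [C whether] [S [NP [Det this] [N window]] [VP [V described]]]]]]]]]
The smallest constituent containing 'no editor laughed whether' is the S spanning 'no editor laughed whether some letter described whether this window described'; no single node in the tree dominates exactly the given words.

No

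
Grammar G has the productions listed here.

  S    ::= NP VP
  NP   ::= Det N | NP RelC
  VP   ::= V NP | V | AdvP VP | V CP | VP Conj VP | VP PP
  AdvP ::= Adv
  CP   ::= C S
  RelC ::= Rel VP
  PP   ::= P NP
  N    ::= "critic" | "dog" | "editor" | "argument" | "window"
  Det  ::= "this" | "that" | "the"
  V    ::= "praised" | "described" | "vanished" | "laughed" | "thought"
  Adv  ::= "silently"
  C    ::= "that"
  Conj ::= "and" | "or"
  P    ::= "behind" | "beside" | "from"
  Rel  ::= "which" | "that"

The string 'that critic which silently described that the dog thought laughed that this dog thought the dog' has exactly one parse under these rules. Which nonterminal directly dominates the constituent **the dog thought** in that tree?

CP

S
  NP
    NP
      Det: that
      N: critic
    RelC
      Rel: which
      VP
        AdvP
          Adv: silently
        VP
          V: described
          CP
            C: that
            S
              NP
                Det: the
                N: dog
              VP
                V: thought
  VP
    V: laughed
    CP
      C: that
      S
        NP
          Det: this
          N: dog
        VP
          V: thought
          NP
            Det: the
            N: dog
The span 'the dog thought' is the S node built by S → NP VP.
Its mother is the CP built by CP → C S.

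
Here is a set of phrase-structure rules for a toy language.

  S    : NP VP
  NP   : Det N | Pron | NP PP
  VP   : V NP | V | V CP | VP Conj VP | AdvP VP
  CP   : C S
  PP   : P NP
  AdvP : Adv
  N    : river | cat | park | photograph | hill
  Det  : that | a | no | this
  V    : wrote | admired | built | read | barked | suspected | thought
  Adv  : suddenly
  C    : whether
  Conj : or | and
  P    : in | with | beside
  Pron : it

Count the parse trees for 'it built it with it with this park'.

The two bracketings:
[S [NP [Pron it]] [VP [V built] [NP [NP [Pron it]] [PP [P with] [NP [NP [Pron it]] [PP [P with] [NP [Det this] [N park]]]]]]]]
[S [NP [Pron it]] [VP [V built] [NP [NP [NP [Pron it]] [PP [P with] [NP [Pron it]]]] [PP [P with] [NP [Det this] [N park]]]]]]
The trees differ in how a recursive rule is bracketed over the same span.

2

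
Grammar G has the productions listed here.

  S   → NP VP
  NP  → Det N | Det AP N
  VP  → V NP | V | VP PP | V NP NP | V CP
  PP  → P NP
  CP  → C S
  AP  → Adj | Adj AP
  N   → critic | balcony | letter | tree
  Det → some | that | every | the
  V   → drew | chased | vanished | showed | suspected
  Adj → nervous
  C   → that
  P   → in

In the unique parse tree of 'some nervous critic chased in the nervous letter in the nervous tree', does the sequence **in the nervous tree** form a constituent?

Yes

[S [NP [Det some] [AP [Adj nervous]] [N critic]] [VP [VP [VP [V chased]] [PP [P in] [NP [Det the] [AP [Adj nervous]] [N letter]]]] [PP [P in] [NP [Det the] [AP [Adj nervous]] [N tree]]]]]
The words 'in the nervous tree' are exhaustively dominated by a single PP node (built by PP → P NP), so they form a constituent.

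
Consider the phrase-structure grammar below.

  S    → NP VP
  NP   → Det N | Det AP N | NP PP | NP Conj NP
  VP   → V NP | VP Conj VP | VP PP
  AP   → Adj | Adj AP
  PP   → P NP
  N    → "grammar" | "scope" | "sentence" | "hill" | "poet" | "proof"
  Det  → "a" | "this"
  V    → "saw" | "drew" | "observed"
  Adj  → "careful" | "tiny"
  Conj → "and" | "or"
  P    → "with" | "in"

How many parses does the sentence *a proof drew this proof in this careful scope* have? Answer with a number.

2

The two bracketings:
[S [NP [Det a] [N proof]] [VP [V drew] [NP [NP [Det this] [N proof]] [PP [P in] [NP [Det this] [AP [Adj careful]] [N scope]]]]]]
[S [NP [Det a] [N proof]] [VP [VP [V drew] [NP [Det this] [N proof]]] [PP [P in] [NP [Det this] [AP [Adj careful]] [N scope]]]]]
The difference turns on whether NP → NP PP is used at the relevant span, versus an alternative expansion of NP.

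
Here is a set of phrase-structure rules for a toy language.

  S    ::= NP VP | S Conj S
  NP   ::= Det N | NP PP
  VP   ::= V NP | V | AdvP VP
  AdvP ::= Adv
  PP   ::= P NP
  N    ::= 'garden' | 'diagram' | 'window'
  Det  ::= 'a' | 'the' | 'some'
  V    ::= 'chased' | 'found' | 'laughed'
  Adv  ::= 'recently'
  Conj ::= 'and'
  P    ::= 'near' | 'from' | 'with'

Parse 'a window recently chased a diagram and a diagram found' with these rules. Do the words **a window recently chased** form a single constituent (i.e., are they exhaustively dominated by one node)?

[S [S [NP [Det a] [N window]] [VP [AdvP [Adv recently]] [VP [V chased] [NP [Det a] [N diagram]]]]] [Conj and] [S [NP [Det a] [N diagram]] [VP [V found]]]]
The smallest constituent containing 'a window recently chased' is the S spanning 'a window recently chased a diagram'; no single node in the tree dominates exactly the given words.

No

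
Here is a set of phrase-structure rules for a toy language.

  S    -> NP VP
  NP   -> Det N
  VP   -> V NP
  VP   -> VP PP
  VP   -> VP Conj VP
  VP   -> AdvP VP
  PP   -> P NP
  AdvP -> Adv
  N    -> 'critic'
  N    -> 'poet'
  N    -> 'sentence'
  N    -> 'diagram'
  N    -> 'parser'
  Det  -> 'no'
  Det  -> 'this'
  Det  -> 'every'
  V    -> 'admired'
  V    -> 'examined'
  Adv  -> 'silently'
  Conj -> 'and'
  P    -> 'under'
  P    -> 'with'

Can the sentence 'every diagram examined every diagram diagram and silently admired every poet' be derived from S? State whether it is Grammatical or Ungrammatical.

An N word can never sit immediately before an N word in any string this grammar generates, so the substring 'diagram diagram' rules out a derivation.

Ungrammatical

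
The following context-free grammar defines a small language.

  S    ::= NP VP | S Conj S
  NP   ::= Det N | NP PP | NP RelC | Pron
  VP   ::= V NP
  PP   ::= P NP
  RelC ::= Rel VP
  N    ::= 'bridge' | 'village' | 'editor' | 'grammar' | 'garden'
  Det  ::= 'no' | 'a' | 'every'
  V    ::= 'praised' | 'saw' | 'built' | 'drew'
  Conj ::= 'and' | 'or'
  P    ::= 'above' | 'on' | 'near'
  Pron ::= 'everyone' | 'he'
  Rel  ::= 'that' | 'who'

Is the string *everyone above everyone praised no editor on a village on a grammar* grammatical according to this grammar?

[S [NP [NP [Pron everyone]] [PP [P above] [NP [Pron everyone]]]] [VP [V praised] [NP [NP [Det no] [N editor]] [PP [P on] [NP [NP [Det a] [N village]] [PP [P on] [NP [Det a] [N grammar]]]]]]]]
Each bracket corresponds to one application of a listed rule, so the string is derivable from S.

Grammatical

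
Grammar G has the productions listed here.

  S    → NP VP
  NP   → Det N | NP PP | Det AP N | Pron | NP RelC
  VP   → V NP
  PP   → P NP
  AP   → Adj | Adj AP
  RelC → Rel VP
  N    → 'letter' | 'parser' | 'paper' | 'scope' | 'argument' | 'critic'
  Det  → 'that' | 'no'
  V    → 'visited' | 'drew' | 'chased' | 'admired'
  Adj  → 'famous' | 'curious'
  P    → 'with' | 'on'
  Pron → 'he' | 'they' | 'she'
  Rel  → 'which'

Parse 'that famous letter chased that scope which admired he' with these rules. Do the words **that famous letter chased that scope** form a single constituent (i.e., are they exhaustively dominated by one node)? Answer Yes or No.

No

[S [NP [Det that] [AP [Adj famous]] [N letter]] [VP [V chased] [NP [NP [Det that] [N scope]] [RelC [Rel which] [VP [V admired] [NP [Pron he]]]]]]]
The smallest constituent containing 'that famous letter chased that scope' is the S spanning 'that famous letter chased that scope which admired he'; no single node in the tree dominates exactly the given words.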